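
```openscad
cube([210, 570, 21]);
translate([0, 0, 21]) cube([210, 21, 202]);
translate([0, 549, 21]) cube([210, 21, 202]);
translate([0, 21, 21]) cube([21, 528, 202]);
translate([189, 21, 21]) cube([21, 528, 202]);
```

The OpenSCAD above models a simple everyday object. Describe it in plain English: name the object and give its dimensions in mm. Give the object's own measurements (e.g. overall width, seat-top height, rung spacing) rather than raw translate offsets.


An open-topped rectangular box: outside dimensions 210×570×223 mm, with a uniform wall and base thickness of 21 mm. The base is a full 210×570 slab on the floor; four walls sit on top of the base. The front and back walls (the −y and +y sides) span the full width; the two side walls fit between them.


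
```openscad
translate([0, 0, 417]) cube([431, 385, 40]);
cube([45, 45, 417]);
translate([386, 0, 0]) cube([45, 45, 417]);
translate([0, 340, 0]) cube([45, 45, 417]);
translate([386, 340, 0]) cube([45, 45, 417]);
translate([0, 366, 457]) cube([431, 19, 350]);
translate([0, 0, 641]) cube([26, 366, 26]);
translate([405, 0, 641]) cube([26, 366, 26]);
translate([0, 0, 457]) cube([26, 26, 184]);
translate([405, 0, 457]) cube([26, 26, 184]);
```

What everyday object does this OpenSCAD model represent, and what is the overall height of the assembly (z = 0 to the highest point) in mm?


A chair. The overall height is 807 mm.

A slab on four corner posts with a tall panel at the back — a chair. The seat slab sits at z = 417 with thickness 40, and the 350 mm backrest starts at the seat top, so the overall height is 417 + 40 + 350 = 807 mm.


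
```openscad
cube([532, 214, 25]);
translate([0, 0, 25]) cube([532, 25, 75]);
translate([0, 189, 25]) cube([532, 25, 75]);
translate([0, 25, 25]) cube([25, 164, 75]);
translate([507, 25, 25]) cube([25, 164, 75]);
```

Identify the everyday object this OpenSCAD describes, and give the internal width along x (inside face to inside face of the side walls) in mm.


An open box. The internal width is 482 mm.

A 532×214 base slab with four walls standing on it — an open box. The base is 532 mm wide and the walls are 25 mm thick, so the internal width is 532 − 2 × 25 = 482 mm.


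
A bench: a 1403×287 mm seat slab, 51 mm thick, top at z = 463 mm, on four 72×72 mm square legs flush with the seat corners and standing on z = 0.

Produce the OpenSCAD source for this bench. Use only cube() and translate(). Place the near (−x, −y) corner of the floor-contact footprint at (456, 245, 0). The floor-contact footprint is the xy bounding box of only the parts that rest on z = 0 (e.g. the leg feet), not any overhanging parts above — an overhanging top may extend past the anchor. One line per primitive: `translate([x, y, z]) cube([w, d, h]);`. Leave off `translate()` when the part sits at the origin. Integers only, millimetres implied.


// leg_h = 463 − 51 = 412
translate([456, 245, 412]) cube([1403, 287, 51]);
translate([456, 245, 0]) cube([72, 72, 412]);
translate([456, 460, 0]) cube([72, 72, 412]);
translate([1787, 245, 0]) cube([72, 72, 412]);
translate([1787, 460, 0]) cube([72, 72, 412]);


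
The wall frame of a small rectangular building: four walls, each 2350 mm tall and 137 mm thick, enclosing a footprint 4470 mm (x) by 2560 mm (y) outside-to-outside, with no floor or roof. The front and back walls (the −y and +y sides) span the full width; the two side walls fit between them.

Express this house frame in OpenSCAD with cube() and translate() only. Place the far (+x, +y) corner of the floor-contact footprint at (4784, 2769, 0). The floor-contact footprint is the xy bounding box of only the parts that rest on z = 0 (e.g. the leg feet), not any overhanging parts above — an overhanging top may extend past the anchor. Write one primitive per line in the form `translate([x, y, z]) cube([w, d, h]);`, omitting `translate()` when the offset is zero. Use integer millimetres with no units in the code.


translate([314, 209, 0]) cube([4470, 137, 2350]);
translate([314, 2632, 0]) cube([4470, 137, 2350]);
translate([314, 346, 0]) cube([137, 2286, 2350]);
translate([4647, 346, 0]) cube([137, 2286, 2350]);


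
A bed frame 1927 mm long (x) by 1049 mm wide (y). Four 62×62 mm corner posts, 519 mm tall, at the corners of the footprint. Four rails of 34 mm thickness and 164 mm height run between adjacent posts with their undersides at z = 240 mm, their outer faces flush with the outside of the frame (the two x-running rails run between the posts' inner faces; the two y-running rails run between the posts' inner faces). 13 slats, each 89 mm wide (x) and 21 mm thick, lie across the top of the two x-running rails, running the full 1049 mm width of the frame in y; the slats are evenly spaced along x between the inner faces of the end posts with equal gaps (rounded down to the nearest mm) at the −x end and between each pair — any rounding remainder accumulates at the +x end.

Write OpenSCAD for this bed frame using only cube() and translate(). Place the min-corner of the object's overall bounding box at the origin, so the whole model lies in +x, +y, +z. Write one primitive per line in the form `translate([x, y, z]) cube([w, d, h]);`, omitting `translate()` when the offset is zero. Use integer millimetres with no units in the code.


// slat z = rail_z + rail_h = 240 + 164 = 404
// slat gap = ⌊(1803 − 13·89) / 14⌋ = 46
cube([62, 62, 519]);
translate([0, 987, 0]) cube([62, 62, 519]);
translate([1865, 0, 0]) cube([62, 62, 519]);
translate([1865, 987, 0]) cube([62, 62, 519]);
translate([62, 0, 240]) cube([1803, 34, 164]);
translate([62, 1015, 240]) cube([1803, 34, 164]);
translate([0, 62, 240]) cube([34, 925, 164]);
translate([1893, 62, 240]) cube([34, 925, 164]);
translate([108, 0, 404]) cube([89, 1049, 21]);
translate([243, 0, 404]) cube([89, 1049, 21]);
translate([378, 0, 404]) cube([89, 1049, 21]);
translate([513, 0, 404]) cube([89, 1049, 21]);
translate([648, 0, 404]) cube([89, 1049, 21]);
translate([783, 0, 404]) cube([89, 1049, 21]);
translate([918, 0, 404]) cube([89, 1049, 21]);
translate([1053, 0, 404]) cube([89, 1049, 21]);
translate([1188, 0, 404]) cube([89, 1049, 21]);
translate([1323, 0, 404]) cube([89, 1049, 21]);
translate([1458, 0, 404]) cube([89, 1049, 21]);
translate([1593, 0, 404]) cube([89, 1049, 21]);
translate([1728, 0, 404]) cube([89, 1049, 21]);


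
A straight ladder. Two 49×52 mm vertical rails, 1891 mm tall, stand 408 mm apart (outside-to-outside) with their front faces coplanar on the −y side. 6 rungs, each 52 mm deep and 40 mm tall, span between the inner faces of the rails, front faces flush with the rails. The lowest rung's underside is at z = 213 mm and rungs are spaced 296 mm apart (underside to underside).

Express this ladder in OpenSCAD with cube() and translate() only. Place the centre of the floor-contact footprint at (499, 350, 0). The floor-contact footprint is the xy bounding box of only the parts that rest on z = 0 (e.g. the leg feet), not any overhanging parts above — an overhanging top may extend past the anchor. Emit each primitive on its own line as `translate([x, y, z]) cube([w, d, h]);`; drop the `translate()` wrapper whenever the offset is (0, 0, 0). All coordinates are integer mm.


// rung span = 408 - 2*49 = 310
// rung[k] z = 213 + k*296
translate([295, 324, 0]) cube([49, 52, 1891]);
translate([654, 324, 0]) cube([49, 52, 1891]);
translate([344, 324, 213]) cube([310, 52, 40]);
translate([344, 324, 509]) cube([310, 52, 40]);
translate([344, 324, 805]) cube([310, 52, 40]);
translate([344, 324, 1101]) cube([310, 52, 40]);
translate([344, 324, 1397]) cube([310, 52, 40]);
translate([344, 324, 1693]) cube([310, 52, 40]);


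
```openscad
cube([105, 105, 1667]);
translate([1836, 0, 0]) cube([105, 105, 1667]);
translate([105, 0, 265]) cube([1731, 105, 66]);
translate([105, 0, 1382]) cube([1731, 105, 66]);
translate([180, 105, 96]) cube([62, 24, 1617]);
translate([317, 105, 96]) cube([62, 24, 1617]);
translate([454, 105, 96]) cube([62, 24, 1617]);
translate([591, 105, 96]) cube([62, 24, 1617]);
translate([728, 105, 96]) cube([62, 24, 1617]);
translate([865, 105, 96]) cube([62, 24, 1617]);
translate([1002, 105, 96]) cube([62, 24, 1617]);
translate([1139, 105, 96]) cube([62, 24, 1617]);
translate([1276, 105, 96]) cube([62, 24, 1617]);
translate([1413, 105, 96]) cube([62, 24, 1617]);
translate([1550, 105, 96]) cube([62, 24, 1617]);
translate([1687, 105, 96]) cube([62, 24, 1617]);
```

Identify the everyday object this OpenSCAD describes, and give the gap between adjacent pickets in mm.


A fence section. The picket gap is 75 mm.

Two posts, two rails, 12 pickets — a fence section. Span 1731 mm holds 12 pickets of 62 mm with 13 equal gaps: ⌊(1731 − 12·62) / 13⌋ = 75 mm.


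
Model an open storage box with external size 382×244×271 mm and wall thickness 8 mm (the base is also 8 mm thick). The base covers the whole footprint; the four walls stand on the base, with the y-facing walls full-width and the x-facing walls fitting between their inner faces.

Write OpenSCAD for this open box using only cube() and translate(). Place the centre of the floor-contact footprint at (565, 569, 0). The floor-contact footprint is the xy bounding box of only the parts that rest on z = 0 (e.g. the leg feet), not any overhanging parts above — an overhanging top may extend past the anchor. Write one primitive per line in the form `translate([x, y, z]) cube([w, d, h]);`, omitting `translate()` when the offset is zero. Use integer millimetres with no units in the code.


translate([374, 447, 0]) cube([382, 244, 8]);
translate([374, 447, 8]) cube([382, 8, 263]);
translate([374, 683, 8]) cube([382, 8, 263]);
translate([374, 455, 8]) cube([8, 228, 263]);
translate([748, 455, 8]) cube([8, 228, 263]);


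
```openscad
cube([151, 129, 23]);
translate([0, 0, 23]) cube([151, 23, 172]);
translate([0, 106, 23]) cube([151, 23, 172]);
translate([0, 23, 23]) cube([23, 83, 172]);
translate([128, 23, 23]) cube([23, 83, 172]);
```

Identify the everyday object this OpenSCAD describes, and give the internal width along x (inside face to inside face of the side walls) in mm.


An open box. The internal width is 105 mm.

A 151×129 base slab with four walls standing on it — an open box. The base is 151 mm wide and the walls are 23 mm thick, so the internal width is 151 − 2 × 23 = 105 mm.


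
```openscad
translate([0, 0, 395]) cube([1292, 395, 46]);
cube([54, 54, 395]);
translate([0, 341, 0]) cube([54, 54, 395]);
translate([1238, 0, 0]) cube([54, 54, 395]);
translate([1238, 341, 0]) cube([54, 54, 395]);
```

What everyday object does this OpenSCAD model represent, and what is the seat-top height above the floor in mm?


A bench. The seat-top height is 441 mm.

A long slab on four corner posts — a bench. The slab sits at z = 395 with thickness 46, so the top is 395 + 46 = 441 mm.


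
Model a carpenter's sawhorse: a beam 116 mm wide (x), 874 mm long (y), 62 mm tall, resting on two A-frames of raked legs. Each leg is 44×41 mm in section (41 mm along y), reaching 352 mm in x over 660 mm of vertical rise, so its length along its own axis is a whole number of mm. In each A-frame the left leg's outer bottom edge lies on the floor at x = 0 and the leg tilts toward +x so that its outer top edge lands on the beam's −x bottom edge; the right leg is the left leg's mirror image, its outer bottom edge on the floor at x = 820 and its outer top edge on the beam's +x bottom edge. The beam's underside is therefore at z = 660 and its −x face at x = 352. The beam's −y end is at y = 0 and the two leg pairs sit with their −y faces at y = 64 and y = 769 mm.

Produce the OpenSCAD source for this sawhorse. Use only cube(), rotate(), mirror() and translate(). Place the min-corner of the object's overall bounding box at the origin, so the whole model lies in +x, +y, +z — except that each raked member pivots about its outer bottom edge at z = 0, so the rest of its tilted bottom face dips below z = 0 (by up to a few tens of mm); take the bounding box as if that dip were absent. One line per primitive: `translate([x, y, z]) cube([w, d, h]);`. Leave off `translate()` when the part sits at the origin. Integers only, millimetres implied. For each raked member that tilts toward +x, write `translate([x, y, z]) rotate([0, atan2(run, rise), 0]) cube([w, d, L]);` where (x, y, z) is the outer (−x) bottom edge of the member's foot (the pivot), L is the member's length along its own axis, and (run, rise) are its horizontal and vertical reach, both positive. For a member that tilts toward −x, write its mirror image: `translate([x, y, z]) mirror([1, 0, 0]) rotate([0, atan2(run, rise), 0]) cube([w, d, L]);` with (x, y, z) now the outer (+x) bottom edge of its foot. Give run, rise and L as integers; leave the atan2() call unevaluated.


translate([352, 0, 660]) cube([116, 874, 62]);
translate([0, 64, 0]) rotate([0, atan2(352, 660), 0]) cube([44, 41, 748]);
translate([820, 64, 0]) mirror([1, 0, 0]) rotate([0, atan2(352, 660), 0]) cube([44, 41, 748]);
translate([0, 769, 0]) rotate([0, atan2(352, 660), 0]) cube([44, 41, 748]);
translate([820, 769, 0]) mirror([1, 0, 0]) rotate([0, atan2(352, 660), 0]) cube([44, 41, 748]);


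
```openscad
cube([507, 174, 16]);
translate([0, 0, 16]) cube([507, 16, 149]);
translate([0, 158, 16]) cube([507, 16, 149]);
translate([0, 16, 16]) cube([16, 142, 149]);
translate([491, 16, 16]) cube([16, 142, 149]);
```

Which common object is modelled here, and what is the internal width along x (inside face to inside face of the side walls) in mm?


An open box. The internal width is 475 mm.

A 507×174 base slab with four walls standing on it — an open box. The base is 507 mm wide and the walls are 16 mm thick, so the internal width is 507 − 2 × 16 = 475 mm.


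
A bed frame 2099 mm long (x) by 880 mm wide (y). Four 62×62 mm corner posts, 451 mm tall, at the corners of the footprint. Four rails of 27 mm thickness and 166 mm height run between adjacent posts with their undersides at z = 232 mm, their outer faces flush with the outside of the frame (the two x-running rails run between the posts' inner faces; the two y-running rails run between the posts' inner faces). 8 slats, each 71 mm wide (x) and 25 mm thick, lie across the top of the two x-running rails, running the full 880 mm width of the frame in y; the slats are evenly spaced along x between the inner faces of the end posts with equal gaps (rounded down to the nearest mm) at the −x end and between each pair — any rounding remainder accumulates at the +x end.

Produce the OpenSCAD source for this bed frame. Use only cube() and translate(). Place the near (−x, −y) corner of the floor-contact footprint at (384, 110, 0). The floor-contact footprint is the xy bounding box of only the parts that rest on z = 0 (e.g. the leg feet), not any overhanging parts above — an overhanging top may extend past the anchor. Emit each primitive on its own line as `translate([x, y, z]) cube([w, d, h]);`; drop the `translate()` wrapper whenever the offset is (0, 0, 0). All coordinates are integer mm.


translate([384, 110, 0]) cube([62, 62, 451]);
translate([384, 928, 0]) cube([62, 62, 451]);
translate([2421, 110, 0]) cube([62, 62, 451]);
translate([2421, 928, 0]) cube([62, 62, 451]);
translate([446, 110, 232]) cube([1975, 27, 166]);
translate([446, 963, 232]) cube([1975, 27, 166]);
translate([384, 172, 232]) cube([27, 756, 166]);
translate([2456, 172, 232]) cube([27, 756, 166]);
translate([602, 110, 398]) cube([71, 880, 25]);
translate([829, 110, 398]) cube([71, 880, 25]);
translate([1056, 110, 398]) cube([71, 880, 25]);
translate([1283, 110, 398]) cube([71, 880, 25]);
translate([1510, 110, 398]) cube([71, 880, 25]);
translate([1737, 110, 398]) cube([71, 880, 25]);
translate([1964, 110, 398]) cube([71, 880, 25]);
translate([2191, 110, 398]) cube([71, 880, 25]);


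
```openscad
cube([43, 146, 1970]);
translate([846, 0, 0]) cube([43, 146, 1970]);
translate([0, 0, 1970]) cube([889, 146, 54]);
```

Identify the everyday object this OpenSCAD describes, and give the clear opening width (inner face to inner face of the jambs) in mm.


A door frame. The clear opening width is 803 mm.

Two 1970 mm tall posts with a header on top — a door frame. The left jamb is 43 mm wide at x = 0; the right jamb starts at x = 846. The clear opening is 846 − 43 = 803 mm.


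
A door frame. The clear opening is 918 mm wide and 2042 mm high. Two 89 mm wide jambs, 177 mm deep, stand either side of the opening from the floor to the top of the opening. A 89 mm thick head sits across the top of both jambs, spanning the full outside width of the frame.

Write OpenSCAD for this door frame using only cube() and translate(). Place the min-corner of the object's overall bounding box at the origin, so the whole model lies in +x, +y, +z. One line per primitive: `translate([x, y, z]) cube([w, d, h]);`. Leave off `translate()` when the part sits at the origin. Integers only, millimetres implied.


cube([89, 177, 2042]);
translate([1007, 0, 0]) cube([89, 177, 2042]);
translate([0, 0, 2042]) cube([1096, 177, 89]);


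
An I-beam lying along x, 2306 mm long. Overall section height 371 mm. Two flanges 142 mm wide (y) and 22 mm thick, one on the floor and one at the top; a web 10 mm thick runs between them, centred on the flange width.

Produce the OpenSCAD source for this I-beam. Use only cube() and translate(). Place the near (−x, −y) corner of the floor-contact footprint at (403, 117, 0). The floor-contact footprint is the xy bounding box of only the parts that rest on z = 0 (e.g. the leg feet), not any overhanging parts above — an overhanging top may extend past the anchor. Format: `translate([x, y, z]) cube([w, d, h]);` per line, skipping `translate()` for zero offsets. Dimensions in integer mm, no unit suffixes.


translate([403, 117, 0]) cube([2306, 142, 22]);
translate([403, 183, 22]) cube([2306, 10, 327]);
translate([403, 117, 349]) cube([2306, 142, 22]);


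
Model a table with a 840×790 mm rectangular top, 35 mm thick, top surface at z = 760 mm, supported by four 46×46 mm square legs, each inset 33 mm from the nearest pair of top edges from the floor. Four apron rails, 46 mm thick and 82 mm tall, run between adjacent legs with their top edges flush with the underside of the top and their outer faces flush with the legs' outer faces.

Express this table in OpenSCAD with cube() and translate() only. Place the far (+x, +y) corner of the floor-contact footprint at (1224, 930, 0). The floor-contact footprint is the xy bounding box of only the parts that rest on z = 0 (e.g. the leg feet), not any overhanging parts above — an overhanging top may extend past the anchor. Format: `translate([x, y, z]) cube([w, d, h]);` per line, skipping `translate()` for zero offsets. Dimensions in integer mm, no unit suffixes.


translate([417, 173, 725]) cube([840, 790, 35]);
translate([450, 206, 0]) cube([46, 46, 725]);
translate([1178, 206, 0]) cube([46, 46, 725]);
translate([450, 884, 0]) cube([46, 46, 725]);
translate([1178, 884, 0]) cube([46, 46, 725]);
translate([496, 206, 643]) cube([682, 46, 82]);
translate([496, 884, 643]) cube([682, 46, 82]);
translate([450, 252, 643]) cube([46, 632, 82]);
translate([1178, 252, 643]) cube([46, 632, 82]);


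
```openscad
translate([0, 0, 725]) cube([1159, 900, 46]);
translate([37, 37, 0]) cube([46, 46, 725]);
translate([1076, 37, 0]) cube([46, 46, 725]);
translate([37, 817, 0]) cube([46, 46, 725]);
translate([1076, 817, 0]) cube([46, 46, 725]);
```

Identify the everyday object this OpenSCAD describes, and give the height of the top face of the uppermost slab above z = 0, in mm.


A table. The table height is 771 mm.

A 1159×900×46 slab sits at z = 725 on four 46 mm square posts — a table. The top surface is at 725 + 46 = 771 mm.


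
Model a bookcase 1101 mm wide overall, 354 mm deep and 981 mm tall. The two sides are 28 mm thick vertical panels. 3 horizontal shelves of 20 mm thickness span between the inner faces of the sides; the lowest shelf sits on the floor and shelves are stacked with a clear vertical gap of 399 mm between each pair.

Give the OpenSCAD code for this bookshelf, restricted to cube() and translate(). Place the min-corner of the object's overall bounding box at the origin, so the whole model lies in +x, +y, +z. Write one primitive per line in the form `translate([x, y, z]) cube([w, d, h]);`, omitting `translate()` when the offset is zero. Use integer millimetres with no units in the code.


cube([28, 354, 981]);
translate([1073, 0, 0]) cube([28, 354, 981]);
translate([28, 0, 0]) cube([1045, 354, 20]);
translate([28, 0, 419]) cube([1045, 354, 20]);
translate([28, 0, 838]) cube([1045, 354, 20]);


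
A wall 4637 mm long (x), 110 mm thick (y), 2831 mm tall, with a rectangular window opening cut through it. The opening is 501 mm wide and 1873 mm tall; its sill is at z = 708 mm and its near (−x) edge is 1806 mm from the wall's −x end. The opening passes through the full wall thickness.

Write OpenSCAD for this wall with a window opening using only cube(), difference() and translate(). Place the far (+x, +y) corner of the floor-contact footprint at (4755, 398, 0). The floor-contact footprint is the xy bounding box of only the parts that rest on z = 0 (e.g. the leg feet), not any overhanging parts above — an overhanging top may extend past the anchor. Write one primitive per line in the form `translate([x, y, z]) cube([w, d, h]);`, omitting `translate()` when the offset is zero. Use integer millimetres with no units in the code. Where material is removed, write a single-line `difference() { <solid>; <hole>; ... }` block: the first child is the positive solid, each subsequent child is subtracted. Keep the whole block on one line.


difference() { translate([118, 288, 0]) cube([4637, 110, 2831]); translate([1924, 288, 708]) cube([501, 110, 1873]); }


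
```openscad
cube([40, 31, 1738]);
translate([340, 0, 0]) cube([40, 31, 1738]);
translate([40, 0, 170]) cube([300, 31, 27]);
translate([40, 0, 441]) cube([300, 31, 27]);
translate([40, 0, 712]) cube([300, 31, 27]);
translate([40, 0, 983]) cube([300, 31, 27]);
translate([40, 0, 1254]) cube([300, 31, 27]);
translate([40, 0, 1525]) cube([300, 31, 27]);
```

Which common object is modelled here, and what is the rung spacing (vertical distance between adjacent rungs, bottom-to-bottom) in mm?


A ladder. The rung spacing is 271 mm.

Two tall 40×31 posts with 6 short bars between them — a ladder. Adjacent rungs sit at z = 170 and z = 441, so the spacing is 441 − 170 = 271 mm.


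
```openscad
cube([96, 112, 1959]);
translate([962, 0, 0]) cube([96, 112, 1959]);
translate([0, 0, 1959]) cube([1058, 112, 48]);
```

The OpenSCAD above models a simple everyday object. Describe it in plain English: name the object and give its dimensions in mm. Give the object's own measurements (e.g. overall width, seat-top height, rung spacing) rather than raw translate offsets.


A door frame. The clear opening is 866 mm wide and 1959 mm high. Two 96 mm wide jambs, 112 mm deep, stand either side of the opening from the floor to the top of the opening. A 48 mm thick head sits across the top of both jambs, spanning the full outside width of the frame.


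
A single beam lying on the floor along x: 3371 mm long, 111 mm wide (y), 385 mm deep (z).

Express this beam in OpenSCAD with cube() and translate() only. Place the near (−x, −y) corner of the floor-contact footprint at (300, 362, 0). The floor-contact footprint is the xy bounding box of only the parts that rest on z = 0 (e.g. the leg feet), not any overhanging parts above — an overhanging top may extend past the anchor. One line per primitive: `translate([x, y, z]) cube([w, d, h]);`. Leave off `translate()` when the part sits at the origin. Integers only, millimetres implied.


translate([300, 362, 0]) cube([3371, 111, 385]);


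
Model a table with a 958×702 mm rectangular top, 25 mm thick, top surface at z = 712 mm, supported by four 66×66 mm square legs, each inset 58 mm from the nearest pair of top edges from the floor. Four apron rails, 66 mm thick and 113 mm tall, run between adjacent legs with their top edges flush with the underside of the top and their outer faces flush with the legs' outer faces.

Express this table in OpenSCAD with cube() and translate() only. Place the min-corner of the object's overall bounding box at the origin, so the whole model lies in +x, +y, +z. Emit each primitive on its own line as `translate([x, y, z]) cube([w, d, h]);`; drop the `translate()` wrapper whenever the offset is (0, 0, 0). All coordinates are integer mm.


translate([0, 0, 687]) cube([958, 702, 25]);
translate([58, 58, 0]) cube([66, 66, 687]);
translate([834, 58, 0]) cube([66, 66, 687]);
translate([58, 578, 0]) cube([66, 66, 687]);
translate([834, 578, 0]) cube([66, 66, 687]);
translate([124, 58, 574]) cube([710, 66, 113]);
translate([124, 578, 574]) cube([710, 66, 113]);
translate([58, 124, 574]) cube([66, 454, 113]);
translate([834, 124, 574]) cube([66, 454, 113]);


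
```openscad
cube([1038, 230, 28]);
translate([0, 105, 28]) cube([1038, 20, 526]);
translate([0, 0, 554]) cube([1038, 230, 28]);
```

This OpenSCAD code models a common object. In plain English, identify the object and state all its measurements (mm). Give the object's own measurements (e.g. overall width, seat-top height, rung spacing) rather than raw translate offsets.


An I-beam lying along x, 1038 mm long. Overall section height 582 mm. Two flanges 230 mm wide (y) and 28 mm thick, one on the floor and one at the top; a web 20 mm thick runs between them, centred on the flange width.


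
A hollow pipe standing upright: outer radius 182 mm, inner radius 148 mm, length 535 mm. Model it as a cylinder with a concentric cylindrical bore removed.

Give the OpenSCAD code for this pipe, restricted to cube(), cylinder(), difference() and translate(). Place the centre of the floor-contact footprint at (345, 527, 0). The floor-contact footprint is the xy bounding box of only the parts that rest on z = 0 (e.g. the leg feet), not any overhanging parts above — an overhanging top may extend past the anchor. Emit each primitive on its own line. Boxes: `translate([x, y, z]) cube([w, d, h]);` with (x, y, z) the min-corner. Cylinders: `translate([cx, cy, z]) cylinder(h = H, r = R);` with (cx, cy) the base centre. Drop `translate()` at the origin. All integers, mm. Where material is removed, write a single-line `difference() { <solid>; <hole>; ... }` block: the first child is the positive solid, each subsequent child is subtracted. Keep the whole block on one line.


difference() { translate([345, 527, 0]) cylinder(h = 535, r = 182); translate([345, 527, 0]) cylinder(h = 535, r = 148); }


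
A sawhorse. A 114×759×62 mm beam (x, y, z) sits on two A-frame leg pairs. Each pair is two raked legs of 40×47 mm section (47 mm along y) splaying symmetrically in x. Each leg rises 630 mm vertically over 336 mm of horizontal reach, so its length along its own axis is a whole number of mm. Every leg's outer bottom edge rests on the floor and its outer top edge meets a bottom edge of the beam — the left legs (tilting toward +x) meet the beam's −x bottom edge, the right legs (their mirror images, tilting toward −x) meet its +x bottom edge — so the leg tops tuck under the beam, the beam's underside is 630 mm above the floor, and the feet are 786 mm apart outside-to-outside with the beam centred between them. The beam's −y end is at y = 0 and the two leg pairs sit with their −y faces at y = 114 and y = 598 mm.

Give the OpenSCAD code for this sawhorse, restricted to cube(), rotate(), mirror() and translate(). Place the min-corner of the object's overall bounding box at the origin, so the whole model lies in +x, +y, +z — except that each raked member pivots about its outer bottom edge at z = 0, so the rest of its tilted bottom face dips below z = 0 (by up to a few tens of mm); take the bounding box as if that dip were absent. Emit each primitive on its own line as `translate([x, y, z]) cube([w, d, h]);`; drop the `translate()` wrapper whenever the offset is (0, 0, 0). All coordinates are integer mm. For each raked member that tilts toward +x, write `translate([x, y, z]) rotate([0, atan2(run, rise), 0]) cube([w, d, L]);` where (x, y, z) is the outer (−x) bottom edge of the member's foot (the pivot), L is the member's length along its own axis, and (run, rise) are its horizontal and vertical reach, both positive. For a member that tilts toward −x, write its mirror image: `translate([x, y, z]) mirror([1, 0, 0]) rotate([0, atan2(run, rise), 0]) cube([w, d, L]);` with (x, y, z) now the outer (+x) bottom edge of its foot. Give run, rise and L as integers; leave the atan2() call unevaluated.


translate([336, 0, 630]) cube([114, 759, 62]);
translate([0, 114, 0]) rotate([0, atan2(336, 630), 0]) cube([40, 47, 714]);
translate([786, 114, 0]) mirror([1, 0, 0]) rotate([0, atan2(336, 630), 0]) cube([40, 47, 714]);
translate([0, 598, 0]) rotate([0, atan2(336, 630), 0]) cube([40, 47, 714]);
translate([786, 598, 0]) mirror([1, 0, 0]) rotate([0, atan2(336, 630), 0]) cube([40, 47, 714]);


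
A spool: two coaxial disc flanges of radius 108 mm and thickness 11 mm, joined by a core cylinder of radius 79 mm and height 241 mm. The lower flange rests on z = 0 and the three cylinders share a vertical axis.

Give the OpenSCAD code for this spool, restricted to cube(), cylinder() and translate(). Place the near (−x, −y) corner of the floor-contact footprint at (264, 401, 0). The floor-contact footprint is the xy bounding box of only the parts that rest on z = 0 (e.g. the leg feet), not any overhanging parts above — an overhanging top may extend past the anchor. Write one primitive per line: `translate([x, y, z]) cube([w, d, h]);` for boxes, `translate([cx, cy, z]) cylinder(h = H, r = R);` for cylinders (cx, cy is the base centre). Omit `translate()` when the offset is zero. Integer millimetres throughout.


translate([372, 509, 0]) cylinder(h = 11, r = 108);
translate([372, 509, 11]) cylinder(h = 241, r = 79);
translate([372, 509, 252]) cylinder(h = 11, r = 108);


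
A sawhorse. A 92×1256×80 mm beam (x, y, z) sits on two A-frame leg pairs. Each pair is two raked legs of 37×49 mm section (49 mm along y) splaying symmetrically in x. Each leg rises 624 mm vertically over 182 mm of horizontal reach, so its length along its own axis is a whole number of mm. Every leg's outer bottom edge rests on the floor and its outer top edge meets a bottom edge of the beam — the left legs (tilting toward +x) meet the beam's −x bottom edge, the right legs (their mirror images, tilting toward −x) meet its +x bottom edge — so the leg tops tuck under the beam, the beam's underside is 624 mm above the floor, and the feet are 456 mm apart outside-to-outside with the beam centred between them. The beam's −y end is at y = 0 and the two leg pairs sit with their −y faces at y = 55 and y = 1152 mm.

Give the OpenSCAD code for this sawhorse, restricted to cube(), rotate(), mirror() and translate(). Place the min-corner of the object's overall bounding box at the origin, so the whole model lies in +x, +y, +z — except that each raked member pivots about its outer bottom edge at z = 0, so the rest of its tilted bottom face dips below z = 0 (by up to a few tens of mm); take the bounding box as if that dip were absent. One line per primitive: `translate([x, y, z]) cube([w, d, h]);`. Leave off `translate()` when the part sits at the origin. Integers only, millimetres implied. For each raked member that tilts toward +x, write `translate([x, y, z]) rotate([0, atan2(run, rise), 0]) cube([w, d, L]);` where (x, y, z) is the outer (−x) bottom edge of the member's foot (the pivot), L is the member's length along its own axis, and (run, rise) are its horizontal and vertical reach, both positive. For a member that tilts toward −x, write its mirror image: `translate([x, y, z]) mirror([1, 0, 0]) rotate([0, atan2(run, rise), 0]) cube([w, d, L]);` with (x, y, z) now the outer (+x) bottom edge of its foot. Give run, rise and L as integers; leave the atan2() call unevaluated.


translate([182, 0, 624]) cube([92, 1256, 80]);
translate([0, 55, 0]) rotate([0, atan2(182, 624), 0]) cube([37, 49, 650]);
translate([456, 55, 0]) mirror([1, 0, 0]) rotate([0, atan2(182, 624), 0]) cube([37, 49, 650]);
translate([0, 1152, 0]) rotate([0, atan2(182, 624), 0]) cube([37, 49, 650]);
translate([456, 1152, 0]) mirror([1, 0, 0]) rotate([0, atan2(182, 624), 0]) cube([37, 49, 650]);


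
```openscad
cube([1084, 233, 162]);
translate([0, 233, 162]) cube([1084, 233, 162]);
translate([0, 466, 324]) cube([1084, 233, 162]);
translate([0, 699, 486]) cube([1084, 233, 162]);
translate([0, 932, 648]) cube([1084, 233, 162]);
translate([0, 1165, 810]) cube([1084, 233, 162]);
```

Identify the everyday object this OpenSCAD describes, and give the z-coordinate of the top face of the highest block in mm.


A staircase. The total rise is 972 mm.

6 identical blocks, each offset up and back from the previous — a staircase. Each step is 162 mm tall and there are 6 of them, so the total rise is 6 × 162 = 972 mm.


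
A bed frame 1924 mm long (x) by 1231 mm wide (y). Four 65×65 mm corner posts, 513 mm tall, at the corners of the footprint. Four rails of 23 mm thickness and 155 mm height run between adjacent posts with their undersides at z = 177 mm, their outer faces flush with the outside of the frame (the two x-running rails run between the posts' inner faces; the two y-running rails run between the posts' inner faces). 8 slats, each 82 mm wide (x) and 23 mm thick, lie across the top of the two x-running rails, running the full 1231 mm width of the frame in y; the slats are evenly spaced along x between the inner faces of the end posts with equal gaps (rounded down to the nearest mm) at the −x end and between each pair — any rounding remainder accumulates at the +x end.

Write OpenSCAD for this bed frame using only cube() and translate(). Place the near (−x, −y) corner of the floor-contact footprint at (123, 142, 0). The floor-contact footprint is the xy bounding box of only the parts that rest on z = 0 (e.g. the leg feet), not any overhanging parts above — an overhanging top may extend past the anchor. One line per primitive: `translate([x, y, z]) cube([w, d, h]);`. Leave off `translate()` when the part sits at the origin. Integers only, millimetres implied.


translate([123, 142, 0]) cube([65, 65, 513]);
translate([123, 1308, 0]) cube([65, 65, 513]);
translate([1982, 142, 0]) cube([65, 65, 513]);
translate([1982, 1308, 0]) cube([65, 65, 513]);
translate([188, 142, 177]) cube([1794, 23, 155]);
translate([188, 1350, 177]) cube([1794, 23, 155]);
translate([123, 207, 177]) cube([23, 1101, 155]);
translate([2024, 207, 177]) cube([23, 1101, 155]);
translate([314, 142, 332]) cube([82, 1231, 23]);
translate([522, 142, 332]) cube([82, 1231, 23]);
translate([730, 142, 332]) cube([82, 1231, 23]);
translate([938, 142, 332]) cube([82, 1231, 23]);
translate([1146, 142, 332]) cube([82, 1231, 23]);
translate([1354, 142, 332]) cube([82, 1231, 23]);
translate([1562, 142, 332]) cube([82, 1231, 23]);
translate([1770, 142, 332]) cube([82, 1231, 23]);


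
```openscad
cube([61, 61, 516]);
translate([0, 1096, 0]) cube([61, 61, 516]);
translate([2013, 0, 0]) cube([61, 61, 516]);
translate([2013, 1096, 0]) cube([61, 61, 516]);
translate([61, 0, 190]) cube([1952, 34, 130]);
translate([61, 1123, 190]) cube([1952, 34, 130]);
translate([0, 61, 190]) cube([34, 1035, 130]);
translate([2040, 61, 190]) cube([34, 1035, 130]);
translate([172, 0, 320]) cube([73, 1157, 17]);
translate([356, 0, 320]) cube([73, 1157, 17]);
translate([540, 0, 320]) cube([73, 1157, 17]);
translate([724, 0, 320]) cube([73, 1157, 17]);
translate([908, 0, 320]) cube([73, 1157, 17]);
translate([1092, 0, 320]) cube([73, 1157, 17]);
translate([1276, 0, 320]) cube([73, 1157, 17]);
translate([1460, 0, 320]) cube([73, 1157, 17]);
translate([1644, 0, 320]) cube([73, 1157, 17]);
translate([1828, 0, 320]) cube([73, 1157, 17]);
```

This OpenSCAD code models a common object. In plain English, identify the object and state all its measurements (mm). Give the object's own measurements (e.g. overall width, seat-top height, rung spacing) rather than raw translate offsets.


A bed frame 2074 mm long (x) by 1157 mm wide (y). Four 61×61 mm corner posts, 516 mm tall, at the corners of the footprint. Four rails of 34 mm thickness and 130 mm height run between adjacent posts with their undersides at z = 190 mm, their outer faces flush with the outside of the frame (the two x-running rails run between the posts' inner faces; the two y-running rails run between the posts' inner faces). 10 slats, each 73 mm wide (x) and 17 mm thick, lie across the top of the two x-running rails, running the full 1157 mm width of the frame in y; along x they sit between the end posts with a 111 mm gap after the −x posts and between neighbouring slats, leaving 112 mm before the +x posts.


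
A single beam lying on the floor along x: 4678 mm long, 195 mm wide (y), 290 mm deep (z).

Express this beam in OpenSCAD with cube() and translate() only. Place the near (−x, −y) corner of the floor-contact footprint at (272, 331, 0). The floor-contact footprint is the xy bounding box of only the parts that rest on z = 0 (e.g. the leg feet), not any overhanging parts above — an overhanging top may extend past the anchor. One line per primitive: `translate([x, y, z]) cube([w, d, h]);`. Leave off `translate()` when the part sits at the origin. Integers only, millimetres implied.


translate([272, 331, 0]) cube([4678, 195, 290]);


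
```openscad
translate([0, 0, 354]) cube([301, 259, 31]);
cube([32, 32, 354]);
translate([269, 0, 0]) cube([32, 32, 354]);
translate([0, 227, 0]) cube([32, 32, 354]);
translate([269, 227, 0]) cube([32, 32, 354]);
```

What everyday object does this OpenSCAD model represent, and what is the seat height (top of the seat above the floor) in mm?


A stool. The seat height is 385 mm.

A 301×259×31 slab at z = 354 on four corner posts — a stool. The seat top is 354 + 31 = 385 mm.


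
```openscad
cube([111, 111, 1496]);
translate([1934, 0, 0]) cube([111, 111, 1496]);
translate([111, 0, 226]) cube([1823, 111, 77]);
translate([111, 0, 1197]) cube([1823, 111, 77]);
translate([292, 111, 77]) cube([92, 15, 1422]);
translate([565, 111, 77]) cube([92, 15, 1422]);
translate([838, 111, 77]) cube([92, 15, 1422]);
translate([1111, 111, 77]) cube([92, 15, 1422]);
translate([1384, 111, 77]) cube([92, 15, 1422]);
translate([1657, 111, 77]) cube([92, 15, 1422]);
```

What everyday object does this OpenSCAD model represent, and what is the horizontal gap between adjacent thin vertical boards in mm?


A fence section. The picket gap is 181 mm.

Two posts, two rails, 6 pickets — a fence section. Span 1823 mm holds 6 pickets of 92 mm with 7 equal gaps: ⌊(1823 − 6·92) / 7⌋ = 181 mm.


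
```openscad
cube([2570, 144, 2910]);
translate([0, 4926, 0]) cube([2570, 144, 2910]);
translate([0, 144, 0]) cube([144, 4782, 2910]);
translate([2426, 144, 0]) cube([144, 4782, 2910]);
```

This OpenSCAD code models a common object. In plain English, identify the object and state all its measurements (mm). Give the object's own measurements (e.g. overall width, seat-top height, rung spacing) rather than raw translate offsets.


The wall frame of a small rectangular building: four walls, each 2910 mm tall and 144 mm thick, enclosing a footprint 2570 mm (x) by 5070 mm (y) outside-to-outside, with no floor or roof. The front and back walls (the −y and +y sides) span the full width; the two side walls fit between them.


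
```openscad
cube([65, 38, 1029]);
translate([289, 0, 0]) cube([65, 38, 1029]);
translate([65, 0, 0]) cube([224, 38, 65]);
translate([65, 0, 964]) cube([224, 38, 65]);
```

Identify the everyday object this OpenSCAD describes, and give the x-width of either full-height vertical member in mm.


A picture frame. The border width is 65 mm.

Four thin pieces enclosing a rectangular opening — a picture frame. The two full-height stiles are 1029 mm tall; the top rail sits at z = 964 and is 65 mm tall, so the border above the opening is 1029 − 964 = 65 mm, matching the stile x-width.


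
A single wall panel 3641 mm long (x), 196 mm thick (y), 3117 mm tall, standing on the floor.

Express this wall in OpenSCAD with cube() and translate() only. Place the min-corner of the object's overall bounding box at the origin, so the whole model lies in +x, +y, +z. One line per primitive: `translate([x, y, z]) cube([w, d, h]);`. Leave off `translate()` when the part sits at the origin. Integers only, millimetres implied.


cube([3641, 196, 3117]);
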